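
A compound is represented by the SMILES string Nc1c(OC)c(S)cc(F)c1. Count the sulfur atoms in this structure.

1

Scan the SMILES for S atoms (remember two-letter symbols like Cl and Br are single atoms).
Sulfur count: 1.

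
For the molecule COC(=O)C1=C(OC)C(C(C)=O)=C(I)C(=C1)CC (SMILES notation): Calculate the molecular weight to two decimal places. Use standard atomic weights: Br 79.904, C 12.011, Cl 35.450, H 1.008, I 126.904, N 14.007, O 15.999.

First, the molecular formula is C13H15IO4 (counting implicit H from valence).
  C: 13 × 12.011 = 156.143
  H: 15 × 1.008 = 15.120
  I: 1 × 126.904 = 126.904
  O: 4 × 15.999 = 63.996
Sum: 13×12.011 + 15×1.008 + 1×126.904 + 4×15.999 = 362.163 → 362.16 g/mol.

362.16 g/mol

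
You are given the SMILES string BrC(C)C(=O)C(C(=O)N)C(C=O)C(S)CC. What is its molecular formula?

C10H16BrNO3S

Walk through each heavy atom and fill implicit hydrogens from standard valence (C 4, N 3, O 2, S 2, halogen 1):
  atom 1: Br (halogen, monovalent) → 0 H
  atom 2: C, bond orders sum to 3 (valence 4) → 1 H
  atom 3: C, bond orders sum to 1 (valence 4) → 3 H
  atom 4: C, bond orders sum to 4 (valence 4) → 0 H
  atom 5: O, bond orders sum to 2 (valence 2) → 0 H
  atom 6: C, bond orders sum to 3 (valence 4) → 1 H
  atom 7: C, bond orders sum to 4 (valence 4) → 0 H
  atom 8: O, bond orders sum to 2 (valence 2) → 0 H
  atom 9: N, bond orders sum to 1 (valence 3) → 2 H
  atom 10: C, bond orders sum to 3 (valence 4) → 1 H
  atom 11: C, bond orders sum to 3 (valence 4) → 1 H
  atom 12: O, bond orders sum to 2 (valence 2) → 0 H
  atom 13: C, bond orders sum to 3 (valence 4) → 1 H
  atom 14: S, bond orders sum to 1 (valence 2) → 1 H
  atom 15: C, bond orders sum to 2 (valence 4) → 2 H
  atom 16: C, bond orders sum to 1 (valence 4) → 3 H
Totals → C:10, H:16, Br:1, N:1, O:3, S:1.
In Hill order: C10H16BrNO3S.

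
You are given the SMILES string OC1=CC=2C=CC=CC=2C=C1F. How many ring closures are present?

2

In SMILES, each pair of matching ring-closure digits denotes one ring-closing bond; the number of such bonds equals the number of independent rings.
Ring-closure bonds here: 2.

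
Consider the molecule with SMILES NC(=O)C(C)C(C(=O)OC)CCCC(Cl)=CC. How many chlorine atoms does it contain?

1

Scan the SMILES for Cl atoms (remember two-letter symbols like Cl and Br are single atoms).
Chlorine count: 1.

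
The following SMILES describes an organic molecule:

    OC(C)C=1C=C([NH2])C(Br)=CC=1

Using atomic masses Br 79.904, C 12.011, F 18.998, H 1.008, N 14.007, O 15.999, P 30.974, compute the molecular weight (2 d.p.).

216.08 g/mol

First, the molecular formula is C8H10BrNO (counting implicit H from valence).
  Br: 1 × 79.904 = 79.904
  C: 8 × 12.011 = 96.088
  H: 10 × 1.008 = 10.080
  N: 1 × 14.007 = 14.007
  O: 1 × 15.999 = 15.999
Sum: 1×79.904 + 8×12.011 + 10×1.008 + 1×14.007 + 1×15.999 = 216.078 → 216.08 g/mol.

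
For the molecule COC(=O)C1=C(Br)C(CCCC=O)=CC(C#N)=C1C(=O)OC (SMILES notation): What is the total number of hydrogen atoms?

14

Walk through each heavy atom and fill implicit hydrogens from standard valence (C 4, N 3, O 2, S 2, halogen 1):
  atom 1: C, bond orders sum to 1 (valence 4) → 3 H
  atom 2: O, bond orders sum to 2 (valence 2) → 0 H
  atom 3: C, bond orders sum to 4 (valence 4) → 0 H
  atom 4: O, bond orders sum to 2 (valence 2) → 0 H
  atom 5: C, bond orders sum to 4 (valence 4) → 0 H
  atom 6: C, bond orders sum to 4 (valence 4) → 0 H
  atom 7: Br (halogen, monovalent) → 0 H
  atom 8: C, bond orders sum to 4 (valence 4) → 0 H
  atom 9: C, bond orders sum to 2 (valence 4) → 2 H
  atom 10: C, bond orders sum to 2 (valence 4) → 2 H
  atom 11: C, bond orders sum to 2 (valence 4) → 2 H
  atom 12: C, bond orders sum to 3 (valence 4) → 1 H
  atom 13: O, bond orders sum to 2 (valence 2) → 0 H
  atom 14: C, bond orders sum to 3 (valence 4) → 1 H
  atom 15: C, bond orders sum to 4 (valence 4) → 0 H
  atom 16: C, bond orders sum to 4 (valence 4) → 0 H
  atom 17: N, bond orders sum to 3 (valence 3) → 0 H
  atom 18: C, bond orders sum to 4 (valence 4) → 0 H
  atom 19: C, bond orders sum to 4 (valence 4) → 0 H
  atom 20: O, bond orders sum to 2 (valence 2) → 0 H
  atom 21: O, bond orders sum to 2 (valence 2) → 0 H
  atom 22: C, bond orders sum to 1 (valence 4) → 3 H
Total hydrogens: 14.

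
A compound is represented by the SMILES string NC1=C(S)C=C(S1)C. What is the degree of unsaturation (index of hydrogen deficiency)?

Molecular formula: C5H7NS2.
DoU = (2C + 2 + N − H − X) / 2, where X is the halogen count and O/S are ignored.
    = (2·5 + 2 + 1 − 7 − 0) / 2 = 6 / 2 = 3.

3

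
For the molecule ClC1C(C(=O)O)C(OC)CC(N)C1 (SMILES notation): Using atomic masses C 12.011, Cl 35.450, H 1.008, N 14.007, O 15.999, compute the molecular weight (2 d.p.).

First, the molecular formula is C8H14ClNO3 (counting implicit H from valence).
  C: 8 × 12.011 = 96.088
  Cl: 1 × 35.450 = 35.450
  H: 14 × 1.008 = 14.112
  N: 1 × 14.007 = 14.007
  O: 3 × 15.999 = 47.997
Sum: 8×12.011 + 1×35.450 + 14×1.008 + 1×14.007 + 3×15.999 = 207.654 → 207.65 g/mol.

207.65 g/mol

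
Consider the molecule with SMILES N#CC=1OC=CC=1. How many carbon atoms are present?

Count every carbon token in the SMILES (each C, including those in ring-closure positions and inside branches).
Carbon count: 5.

5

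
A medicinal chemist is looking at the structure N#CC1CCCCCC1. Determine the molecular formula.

C8H13N

Walk through each heavy atom and fill implicit hydrogens from standard valence (C 4, N 3, O 2, S 2, halogen 1):
  atom 1: N, bond orders sum to 3 (valence 3) → 0 H
  atom 2: C, bond orders sum to 4 (valence 4) → 0 H
  atom 3: C, bond orders sum to 3 (valence 4) → 1 H
  atom 4: C, bond orders sum to 2 (valence 4) → 2 H
  atom 5: C, bond orders sum to 2 (valence 4) → 2 H
  atom 6: C, bond orders sum to 2 (valence 4) → 2 H
  atom 7: C, bond orders sum to 2 (valence 4) → 2 H
  atom 8: C, bond orders sum to 2 (valence 4) → 2 H
  atom 9: C, bond orders sum to 2 (valence 4) → 2 H
Totals → C:8, H:13, N:1.
In Hill order: C8H13N.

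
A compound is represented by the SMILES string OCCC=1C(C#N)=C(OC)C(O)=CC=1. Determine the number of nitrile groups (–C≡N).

1

The nitrile motif appears at heavy-atom position 6 in the SMILES.
Other groups present: 1 ether, 2 hydroxyl.
Nitrile count: 1.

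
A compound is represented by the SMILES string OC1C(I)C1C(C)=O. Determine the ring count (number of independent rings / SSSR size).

1

In SMILES, each pair of matching ring-closure digits denotes one ring-closing bond; the number of such bonds equals the number of independent rings.
Ring-closure bonds here: 1.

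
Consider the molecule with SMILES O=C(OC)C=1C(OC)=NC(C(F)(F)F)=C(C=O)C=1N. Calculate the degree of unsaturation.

6

Molecular formula: C10H9F3N2O4.
DoU = (2C + 2 + N − H − X) / 2, where X is the halogen count and O/S are ignored.
    = (2·10 + 2 + 2 − 9 − 3) / 2 = 12 / 2 = 6.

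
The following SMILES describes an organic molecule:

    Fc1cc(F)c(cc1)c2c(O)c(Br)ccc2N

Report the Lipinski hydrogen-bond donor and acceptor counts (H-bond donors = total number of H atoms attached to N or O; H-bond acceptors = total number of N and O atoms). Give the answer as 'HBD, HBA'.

3, 2

Donors: find every N or O and count the H atoms it carries.
  atom 11 (O): bond orders sum to 1 → 1 H
  atom 17 (N): bond orders sum to 1 → 2 H
Lipinski HBD = 3.
Acceptors: N atoms = 1, O atoms = 1 → HBA = 2.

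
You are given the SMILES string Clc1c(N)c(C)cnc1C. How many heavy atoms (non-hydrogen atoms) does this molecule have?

Every atom symbol written in the SMILES (organic subset) is one heavy atom; implicit H are not written.
Heavy atoms by element → C:7, Cl:1, N:2.
Total: 10.

10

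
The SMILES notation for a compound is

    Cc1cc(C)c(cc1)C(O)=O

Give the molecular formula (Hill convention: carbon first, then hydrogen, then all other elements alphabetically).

C9H10O2

Walk through each heavy atom and fill implicit hydrogens from standard valence (C 4, N 3, O 2, S 2, halogen 1); for lowercase aromatic atoms, an aromatic c carries 1 H when it has two neighbours and 0 H with three, and aromatic n carries 0 H:
  atom 1: C, bond orders sum to 1 (valence 4) → 3 H
  atom 2: aromatic c, 3 neighbours → 0 H
  atom 3: aromatic c, 2 neighbours → 1 H
  atom 4: aromatic c, 3 neighbours → 0 H
  atom 5: C, bond orders sum to 1 (valence 4) → 3 H
  atom 6: aromatic c, 3 neighbours → 0 H
  atom 7: aromatic c, 2 neighbours → 1 H
  atom 8: aromatic c, 2 neighbours → 1 H
  atom 9: C, bond orders sum to 4 (valence 4) → 0 H
  atom 10: O, bond orders sum to 1 (valence 2) → 1 H
  atom 11: O, bond orders sum to 2 (valence 2) → 0 H
Totals → C:9, H:10, O:2.
In Hill order: C9H10O2.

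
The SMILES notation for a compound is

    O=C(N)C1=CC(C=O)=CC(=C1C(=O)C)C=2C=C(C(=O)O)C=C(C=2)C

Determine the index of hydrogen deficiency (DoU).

Degree of unsaturation = (number of rings) + (number of π bonds).
Ring closures in the SMILES: 2.
π bonds: 10 double bonds (each 1 DoU) → 10 DoU from unsaturation.
Total DoU = 2 + 10 = 12.

12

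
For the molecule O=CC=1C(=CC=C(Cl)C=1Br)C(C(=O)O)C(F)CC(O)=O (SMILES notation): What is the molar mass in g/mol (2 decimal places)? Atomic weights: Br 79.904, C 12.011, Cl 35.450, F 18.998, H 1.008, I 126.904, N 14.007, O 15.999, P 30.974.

367.55 g/mol

First, the molecular formula is C12H9BrClFO5 (counting implicit H from valence).
  Br: 1 × 79.904 = 79.904
  C: 12 × 12.011 = 144.132
  Cl: 1 × 35.450 = 35.450
  F: 1 × 18.998 = 18.998
  H: 9 × 1.008 = 9.072
  O: 5 × 15.999 = 79.995
Sum: 1×79.904 + 12×12.011 + 1×35.450 + 1×18.998 + 9×1.008 + 5×15.999 = 367.551 → 367.55 g/mol.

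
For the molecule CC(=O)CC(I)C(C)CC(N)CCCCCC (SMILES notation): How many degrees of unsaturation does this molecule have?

Molecular formula: C14H28INO.
DoU = (2C + 2 + N − H − X) / 2, where X is the halogen count and O/S are ignored.
    = (2·14 + 2 + 1 − 28 − 1) / 2 = 2 / 2 = 1.

1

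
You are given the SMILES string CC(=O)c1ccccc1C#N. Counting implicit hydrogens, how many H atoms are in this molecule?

7

Walk through each heavy atom and fill implicit hydrogens from standard valence (C 4, N 3, O 2, S 2, halogen 1); for lowercase aromatic atoms, an aromatic c carries 1 H when it has two neighbours and 0 H with three, and aromatic n carries 0 H:
  atom 1: C, bond orders sum to 1 (valence 4) → 3 H
  atom 2: C, bond orders sum to 4 (valence 4) → 0 H
  atom 3: O, bond orders sum to 2 (valence 2) → 0 H
  atom 4: aromatic c, 3 neighbours → 0 H
  atom 5: aromatic c, 2 neighbours → 1 H
  atom 6: aromatic c, 2 neighbours → 1 H
  atom 7: aromatic c, 2 neighbours → 1 H
  atom 8: aromatic c, 2 neighbours → 1 H
  atom 9: aromatic c, 3 neighbours → 0 H
  atom 10: C, bond orders sum to 4 (valence 4) → 0 H
  atom 11: N, bond orders sum to 3 (valence 3) → 0 H
Total hydrogens: 7.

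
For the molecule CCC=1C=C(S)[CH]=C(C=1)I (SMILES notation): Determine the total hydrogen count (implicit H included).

Walk through each heavy atom and fill implicit hydrogens from standard valence (C 4, N 3, O 2, S 2, halogen 1):
  atom 1: C, bond orders sum to 1 (valence 4) → 3 H
  atom 2: C, bond orders sum to 2 (valence 4) → 2 H
  atom 3: C, bond orders sum to 4 (valence 4) → 0 H
  atom 4: C, bond orders sum to 3 (valence 4) → 1 H
  atom 5: C, bond orders sum to 4 (valence 4) → 0 H
  atom 6: S, bond orders sum to 1 (valence 2) → 1 H
  atom 7: C with explicit H count 1
  atom 8: C, bond orders sum to 4 (valence 4) → 0 H
  atom 9: C, bond orders sum to 3 (valence 4) → 1 H
  atom 10: I (halogen, monovalent) → 0 H
Total hydrogens: 9.

9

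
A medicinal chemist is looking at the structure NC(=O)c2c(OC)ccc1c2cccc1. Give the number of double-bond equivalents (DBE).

8

Molecular formula: C12H11NO2.
DoU = (2C + 2 + N − H − X) / 2, where X is the halogen count and O/S are ignored.
    = (2·12 + 2 + 1 − 11 − 0) / 2 = 16 / 2 = 8.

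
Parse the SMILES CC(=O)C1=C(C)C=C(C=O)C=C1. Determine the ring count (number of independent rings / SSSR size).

1

In SMILES, each pair of matching ring-closure digits denotes one ring-closing bond; the number of such bonds equals the number of independent rings.
Ring-closure bonds here: 1.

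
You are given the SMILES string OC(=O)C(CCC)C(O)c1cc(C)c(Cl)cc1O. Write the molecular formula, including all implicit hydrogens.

Walk through each heavy atom and fill implicit hydrogens from standard valence (C 4, N 3, O 2, S 2, halogen 1); for lowercase aromatic atoms, an aromatic c carries 1 H when it has two neighbours and 0 H with three, and aromatic n carries 0 H:
  atom 1: O, bond orders sum to 1 (valence 2) → 1 H
  atom 2: C, bond orders sum to 4 (valence 4) → 0 H
  atom 3: O, bond orders sum to 2 (valence 2) → 0 H
  atom 4: C, bond orders sum to 3 (valence 4) → 1 H
  atom 5: C, bond orders sum to 2 (valence 4) → 2 H
  atom 6: C, bond orders sum to 2 (valence 4) → 2 H
  atom 7: C, bond orders sum to 1 (valence 4) → 3 H
  atom 8: C, bond orders sum to 3 (valence 4) → 1 H
  atom 9: O, bond orders sum to 1 (valence 2) → 1 H
  atom 10: aromatic c, 3 neighbours → 0 H
  atom 11: aromatic c, 2 neighbours → 1 H
  atom 12: aromatic c, 3 neighbours → 0 H
  atom 13: C, bond orders sum to 1 (valence 4) → 3 H
  atom 14: aromatic c, 3 neighbours → 0 H
  atom 15: Cl (halogen, monovalent) → 0 H
  atom 16: aromatic c, 2 neighbours → 1 H
  atom 17: aromatic c, 3 neighbours → 0 H
  atom 18: O, bond orders sum to 1 (valence 2) → 1 H
Totals → C:13, H:17, Cl:1, O:4.
In Hill order: C13H17ClO4.

C13H17ClO4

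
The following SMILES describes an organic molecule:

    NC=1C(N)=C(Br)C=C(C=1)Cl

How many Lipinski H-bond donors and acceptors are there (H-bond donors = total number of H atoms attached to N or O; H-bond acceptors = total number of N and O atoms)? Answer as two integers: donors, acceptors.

4, 2

Donors: find every N or O and count the H atoms it carries.
  atom 1 (N): bond orders sum to 1 → 2 H
  atom 4 (N): bond orders sum to 1 → 2 H
Lipinski HBD = 4.
Acceptors: N atoms = 2, O atoms = 0 → HBA = 2.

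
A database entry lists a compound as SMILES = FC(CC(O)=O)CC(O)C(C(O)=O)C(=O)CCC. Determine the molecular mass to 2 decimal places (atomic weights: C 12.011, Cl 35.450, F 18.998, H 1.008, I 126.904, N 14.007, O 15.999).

First, the molecular formula is C11H17FO6 (counting implicit H from valence).
  C: 11 × 12.011 = 132.121
  F: 1 × 18.998 = 18.998
  H: 17 × 1.008 = 17.136
  O: 6 × 15.999 = 95.994
Sum: 11×12.011 + 1×18.998 + 17×1.008 + 6×15.999 = 264.249 → 264.25 g/mol.

264.25 g/mol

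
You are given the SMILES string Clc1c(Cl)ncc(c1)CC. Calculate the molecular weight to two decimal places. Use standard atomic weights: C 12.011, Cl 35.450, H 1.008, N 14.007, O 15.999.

176.04 g/mol

First, the molecular formula is C7H7Cl2N (counting implicit H from valence).
  C: 7 × 12.011 = 84.077
  Cl: 2 × 35.450 = 70.900
  H: 7 × 1.008 = 7.056
  N: 1 × 14.007 = 14.007
Sum: 7×12.011 + 2×35.450 + 7×1.008 + 1×14.007 = 176.040 → 176.04 g/mol.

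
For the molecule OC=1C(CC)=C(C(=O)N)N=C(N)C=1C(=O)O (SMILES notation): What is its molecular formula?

Walk through each heavy atom and fill implicit hydrogens from standard valence (C 4, N 3, O 2, S 2, halogen 1):
  atom 1: O, bond orders sum to 1 (valence 2) → 1 H
  atom 2: C, bond orders sum to 4 (valence 4) → 0 H
  atom 3: C, bond orders sum to 4 (valence 4) → 0 H
  atom 4: C, bond orders sum to 2 (valence 4) → 2 H
  atom 5: C, bond orders sum to 1 (valence 4) → 3 H
  atom 6: C, bond orders sum to 4 (valence 4) → 0 H
  atom 7: C, bond orders sum to 4 (valence 4) → 0 H
  atom 8: O, bond orders sum to 2 (valence 2) → 0 H
  atom 9: N, bond orders sum to 1 (valence 3) → 2 H
  atom 10: N, bond orders sum to 3 (valence 3) → 0 H
  atom 11: C, bond orders sum to 4 (valence 4) → 0 H
  atom 12: N, bond orders sum to 1 (valence 3) → 2 H
  atom 13: C, bond orders sum to 4 (valence 4) → 0 H
  atom 14: C, bond orders sum to 4 (valence 4) → 0 H
  atom 15: O, bond orders sum to 2 (valence 2) → 0 H
  atom 16: O, bond orders sum to 1 (valence 2) → 1 H
Totals → C:9, H:11, N:3, O:4.
In Hill order: C9H11N3O4.

C9H11N3O4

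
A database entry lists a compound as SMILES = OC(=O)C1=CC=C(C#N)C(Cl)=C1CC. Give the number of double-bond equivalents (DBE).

Molecular formula: C10H8ClNO2.
DoU = (2C + 2 + N − H − X) / 2, where X is the halogen count and O/S are ignored.
    = (2·10 + 2 + 1 − 8 − 1) / 2 = 14 / 2 = 7.

7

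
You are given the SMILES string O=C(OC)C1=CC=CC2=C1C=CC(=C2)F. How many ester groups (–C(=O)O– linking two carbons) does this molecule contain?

The ester motif appears at heavy-atom position 2 in the SMILES.
Ester count: 1.

1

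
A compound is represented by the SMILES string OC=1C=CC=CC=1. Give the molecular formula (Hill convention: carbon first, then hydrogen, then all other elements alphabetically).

Walk through each heavy atom and fill implicit hydrogens from standard valence (C 4, N 3, O 2, S 2, halogen 1):
  atom 1: O, bond orders sum to 1 (valence 2) → 1 H
  atom 2: C, bond orders sum to 4 (valence 4) → 0 H
  atom 3: C, bond orders sum to 3 (valence 4) → 1 H
  atom 4: C, bond orders sum to 3 (valence 4) → 1 H
  atom 5: C, bond orders sum to 3 (valence 4) → 1 H
  atom 6: C, bond orders sum to 3 (valence 4) → 1 H
  atom 7: C, bond orders sum to 3 (valence 4) → 1 H
Totals → C:6, H:6, O:1.

C6H6O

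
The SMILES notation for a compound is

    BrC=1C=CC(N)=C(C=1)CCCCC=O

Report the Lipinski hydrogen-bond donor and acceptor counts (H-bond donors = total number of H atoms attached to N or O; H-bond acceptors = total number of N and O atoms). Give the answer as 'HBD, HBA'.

2, 2

Donors: find every N or O and count the H atoms it carries.
  atom 6 (N): bond orders sum to 1 → 2 H
  atom 14 (O): bond orders sum to 2 → 0 H
Lipinski HBD = 2.
Acceptors: N atoms = 1, O atoms = 1 → HBA = 2.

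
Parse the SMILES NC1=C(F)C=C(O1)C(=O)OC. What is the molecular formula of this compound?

Walk through each heavy atom and fill implicit hydrogens from standard valence (C 4, N 3, O 2, S 2, halogen 1):
  atom 1: N, bond orders sum to 1 (valence 3) → 2 H
  atom 2: C, bond orders sum to 4 (valence 4) → 0 H
  atom 3: C, bond orders sum to 4 (valence 4) → 0 H
  atom 4: F (halogen, monovalent) → 0 H
  atom 5: C, bond orders sum to 3 (valence 4) → 1 H
  atom 6: C, bond orders sum to 4 (valence 4) → 0 H
  atom 7: O, bond orders sum to 2 (valence 2) → 0 H
  atom 8: C, bond orders sum to 4 (valence 4) → 0 H
  atom 9: O, bond orders sum to 2 (valence 2) → 0 H
  atom 10: O, bond orders sum to 2 (valence 2) → 0 H
  atom 11: C, bond orders sum to 1 (valence 4) → 3 H
Totals → C:6, H:6, F:1, N:1, O:3.
In Hill order: C6H6FNO3.

C6H6FNO3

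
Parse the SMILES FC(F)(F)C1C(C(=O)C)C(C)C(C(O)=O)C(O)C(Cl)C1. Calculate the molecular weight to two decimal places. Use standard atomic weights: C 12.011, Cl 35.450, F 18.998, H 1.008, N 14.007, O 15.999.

First, the molecular formula is C12H16ClF3O4 (counting implicit H from valence).
  C: 12 × 12.011 = 144.132
  Cl: 1 × 35.450 = 35.450
  F: 3 × 18.998 = 56.994
  H: 16 × 1.008 = 16.128
  O: 4 × 15.999 = 63.996
Sum: 12×12.011 + 1×35.450 + 3×18.998 + 16×1.008 + 4×15.999 = 316.700 → 316.70 g/mol.

316.70 g/mol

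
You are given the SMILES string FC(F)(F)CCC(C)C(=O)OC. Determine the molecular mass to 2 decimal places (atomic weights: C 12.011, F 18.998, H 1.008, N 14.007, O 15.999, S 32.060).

First, the molecular formula is C7H11F3O2 (counting implicit H from valence).
  C: 7 × 12.011 = 84.077
  F: 3 × 18.998 = 56.994
  H: 11 × 1.008 = 11.088
  O: 2 × 15.999 = 31.998
Sum: 7×12.011 + 3×18.998 + 11×1.008 + 2×15.999 = 184.157 → 184.16 g/mol.

184.16 g/mol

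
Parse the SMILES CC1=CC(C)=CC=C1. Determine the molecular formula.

C8H10

Walk through each heavy atom and fill implicit hydrogens from standard valence (C 4, N 3, O 2, S 2, halogen 1):
  atom 1: C, bond orders sum to 1 (valence 4) → 3 H
  atom 2: C, bond orders sum to 4 (valence 4) → 0 H
  atom 3: C, bond orders sum to 3 (valence 4) → 1 H
  atom 4: C, bond orders sum to 4 (valence 4) → 0 H
  atom 5: C, bond orders sum to 1 (valence 4) → 3 H
  atom 6: C, bond orders sum to 3 (valence 4) → 1 H
  atom 7: C, bond orders sum to 3 (valence 4) → 1 H
  atom 8: C, bond orders sum to 3 (valence 4) → 1 H
Totals → C:8, H:10.
In Hill order: C8H10.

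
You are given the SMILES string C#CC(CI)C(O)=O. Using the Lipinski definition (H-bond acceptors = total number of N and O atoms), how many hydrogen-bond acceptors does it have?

N atoms: 0; O atoms: 2.
Lipinski HBA = 0 + 2 = 2.

2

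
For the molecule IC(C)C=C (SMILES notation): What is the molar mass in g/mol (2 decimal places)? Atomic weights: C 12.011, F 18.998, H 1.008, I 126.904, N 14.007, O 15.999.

First, the molecular formula is C4H7I (counting implicit H from valence).
  C: 4 × 12.011 = 48.044
  H: 7 × 1.008 = 7.056
  I: 1 × 126.904 = 126.904
Sum: 4×12.011 + 7×1.008 + 1×126.904 = 182.004 → 182.00 g/mol.

182.00 g/mol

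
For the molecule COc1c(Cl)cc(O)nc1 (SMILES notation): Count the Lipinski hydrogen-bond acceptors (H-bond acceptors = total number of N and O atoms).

N atoms: 1; O atoms: 2.
Lipinski HBA = 1 + 2 = 3.

3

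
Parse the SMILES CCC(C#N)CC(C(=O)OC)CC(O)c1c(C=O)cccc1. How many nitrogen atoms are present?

1

Scan the SMILES for N atoms (remember two-letter symbols like Cl and Br are single atoms).
Nitrogen count: 1.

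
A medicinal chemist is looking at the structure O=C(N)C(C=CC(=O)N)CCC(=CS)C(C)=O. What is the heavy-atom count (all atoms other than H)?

Every atom symbol written in the SMILES (organic subset) is one heavy atom; implicit H are not written.
Heavy atoms by element → C:11, N:2, O:3, S:1.
Total: 17.

17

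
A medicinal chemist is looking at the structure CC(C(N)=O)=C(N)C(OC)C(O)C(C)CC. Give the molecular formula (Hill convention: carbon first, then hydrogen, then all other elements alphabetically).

C11H22N2O3

Walk through each heavy atom and fill implicit hydrogens from standard valence (C 4, N 3, O 2, S 2, halogen 1):
  atom 1: C, bond orders sum to 1 (valence 4) → 3 H
  atom 2: C, bond orders sum to 4 (valence 4) → 0 H
  atom 3: C, bond orders sum to 4 (valence 4) → 0 H
  atom 4: N, bond orders sum to 1 (valence 3) → 2 H
  atom 5: O, bond orders sum to 2 (valence 2) → 0 H
  atom 6: C, bond orders sum to 4 (valence 4) → 0 H
  atom 7: N, bond orders sum to 1 (valence 3) → 2 H
  atom 8: C, bond orders sum to 3 (valence 4) → 1 H
  atom 9: O, bond orders sum to 2 (valence 2) → 0 H
  atom 10: C, bond orders sum to 1 (valence 4) → 3 H
  atom 11: C, bond orders sum to 3 (valence 4) → 1 H
  atom 12: O, bond orders sum to 1 (valence 2) → 1 H
  atom 13: C, bond orders sum to 3 (valence 4) → 1 H
  atom 14: C, bond orders sum to 1 (valence 4) → 3 H
  atom 15: C, bond orders sum to 2 (valence 4) → 2 H
  atom 16: C, bond orders sum to 1 (valence 4) → 3 H
Totals → C:11, H:22, N:2, O:3.
In Hill order: C11H22N2O3.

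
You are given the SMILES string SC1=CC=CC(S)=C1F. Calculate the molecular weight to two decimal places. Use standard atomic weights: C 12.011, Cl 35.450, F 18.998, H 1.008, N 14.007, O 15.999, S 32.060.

160.22 g/mol

First, the molecular formula is C6H5FS2 (counting implicit H from valence).
  C: 6 × 12.011 = 72.066
  F: 1 × 18.998 = 18.998
  H: 5 × 1.008 = 5.040
  S: 2 × 32.060 = 64.120
Sum: 6×12.011 + 1×18.998 + 5×1.008 + 2×32.060 = 160.224 → 160.22 g/mol.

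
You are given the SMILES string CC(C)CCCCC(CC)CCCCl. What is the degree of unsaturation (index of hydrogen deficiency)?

0

Degree of unsaturation = (number of rings) + (number of π bonds).
Ring closures in the SMILES: 0.
π bonds: none → 0 DoU from unsaturation.
Total DoU = 0 + 0 = 0.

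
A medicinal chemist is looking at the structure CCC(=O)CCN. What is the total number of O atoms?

1

Scan the SMILES for O atoms (remember two-letter symbols like Cl and Br are single atoms).
Oxygen count: 1.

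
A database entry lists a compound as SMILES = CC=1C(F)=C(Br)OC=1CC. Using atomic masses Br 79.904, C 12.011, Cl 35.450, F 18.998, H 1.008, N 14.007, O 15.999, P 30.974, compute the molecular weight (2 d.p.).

207.04 g/mol

First, the molecular formula is C7H8BrFO (counting implicit H from valence).
  Br: 1 × 79.904 = 79.904
  C: 7 × 12.011 = 84.077
  F: 1 × 18.998 = 18.998
  H: 8 × 1.008 = 8.064
  O: 1 × 15.999 = 15.999
Sum: 1×79.904 + 7×12.011 + 1×18.998 + 8×1.008 + 1×15.999 = 207.042 → 207.04 g/mol.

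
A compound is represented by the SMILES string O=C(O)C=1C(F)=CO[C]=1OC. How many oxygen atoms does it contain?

4

Scan the SMILES for O atoms (remember two-letter symbols like Cl and Br are single atoms).
Oxygen count: 4.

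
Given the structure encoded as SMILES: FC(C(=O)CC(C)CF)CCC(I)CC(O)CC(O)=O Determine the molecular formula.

Walk through each heavy atom and fill implicit hydrogens from standard valence (C 4, N 3, O 2, S 2, halogen 1):
  atom 1: F (halogen, monovalent) → 0 H
  atom 2: C, bond orders sum to 3 (valence 4) → 1 H
  atom 3: C, bond orders sum to 4 (valence 4) → 0 H
  atom 4: O, bond orders sum to 2 (valence 2) → 0 H
  atom 5: C, bond orders sum to 2 (valence 4) → 2 H
  atom 6: C, bond orders sum to 3 (valence 4) → 1 H
  atom 7: C, bond orders sum to 1 (valence 4) → 3 H
  atom 8: C, bond orders sum to 2 (valence 4) → 2 H
  atom 9: F (halogen, monovalent) → 0 H
  atom 10: C, bond orders sum to 2 (valence 4) → 2 H
  atom 11: C, bond orders sum to 2 (valence 4) → 2 H
  atom 12: C, bond orders sum to 3 (valence 4) → 1 H
  atom 13: I (halogen, monovalent) → 0 H
  atom 14: C, bond orders sum to 2 (valence 4) → 2 H
  atom 15: C, bond orders sum to 3 (valence 4) → 1 H
  atom 16: O, bond orders sum to 1 (valence 2) → 1 H
  atom 17: C, bond orders sum to 2 (valence 4) → 2 H
  atom 18: C, bond orders sum to 4 (valence 4) → 0 H
  atom 19: O, bond orders sum to 1 (valence 2) → 1 H
  atom 20: O, bond orders sum to 2 (valence 2) → 0 H
Totals → C:13, H:21, F:2, I:1, O:4.
In Hill order: C13H21F2IO4.

C13H21F2IO4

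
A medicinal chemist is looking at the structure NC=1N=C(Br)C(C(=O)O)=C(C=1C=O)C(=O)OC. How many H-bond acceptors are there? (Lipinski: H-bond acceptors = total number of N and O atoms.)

7

N atoms: 2; O atoms: 5.
Lipinski HBA = 2 + 5 = 7.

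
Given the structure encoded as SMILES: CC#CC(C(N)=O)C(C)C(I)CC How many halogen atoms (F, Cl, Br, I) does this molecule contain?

1

Halogen atoms appear at heavy-atom position 11 (1×I).
Other groups present: 1 alkyne, 1 amide.
Halogen count: 1.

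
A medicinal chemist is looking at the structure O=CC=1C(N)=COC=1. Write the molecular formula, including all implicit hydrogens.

Walk through each heavy atom and fill implicit hydrogens from standard valence (C 4, N 3, O 2, S 2, halogen 1):
  atom 1: O, bond orders sum to 2 (valence 2) → 0 H
  atom 2: C, bond orders sum to 3 (valence 4) → 1 H
  atom 3: C, bond orders sum to 4 (valence 4) → 0 H
  atom 4: C, bond orders sum to 4 (valence 4) → 0 H
  atom 5: N, bond orders sum to 1 (valence 3) → 2 H
  atom 6: C, bond orders sum to 3 (valence 4) → 1 H
  atom 7: O, bond orders sum to 2 (valence 2) → 0 H
  atom 8: C, bond orders sum to 3 (valence 4) → 1 H
Totals → C:5, H:5, N:1, O:2.

C5H5NO2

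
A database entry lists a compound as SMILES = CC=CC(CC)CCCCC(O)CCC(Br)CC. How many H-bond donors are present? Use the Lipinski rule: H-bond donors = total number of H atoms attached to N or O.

1

Donors: find every N or O and count the H atoms it carries.
  atom 12 (O): bond orders sum to 1 → 1 H
Lipinski HBD = 1.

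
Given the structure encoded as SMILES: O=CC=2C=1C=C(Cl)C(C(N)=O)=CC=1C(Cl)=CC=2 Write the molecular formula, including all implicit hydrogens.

C12H7Cl2NO2

Walk through each heavy atom and fill implicit hydrogens from standard valence (C 4, N 3, O 2, S 2, halogen 1):
  atom 1: O, bond orders sum to 2 (valence 2) → 0 H
  atom 2: C, bond orders sum to 3 (valence 4) → 1 H
  atom 3: C, bond orders sum to 4 (valence 4) → 0 H
  atom 4: C, bond orders sum to 4 (valence 4) → 0 H
  atom 5: C, bond orders sum to 3 (valence 4) → 1 H
  atom 6: C, bond orders sum to 4 (valence 4) → 0 H
  atom 7: Cl (halogen, monovalent) → 0 H
  atom 8: C, bond orders sum to 4 (valence 4) → 0 H
  atom 9: C, bond orders sum to 4 (valence 4) → 0 H
  atom 10: N, bond orders sum to 1 (valence 3) → 2 H
  atom 11: O, bond orders sum to 2 (valence 2) → 0 H
  atom 12: C, bond orders sum to 3 (valence 4) → 1 H
  atom 13: C, bond orders sum to 4 (valence 4) → 0 H
  atom 14: C, bond orders sum to 4 (valence 4) → 0 H
  atom 15: Cl (halogen, monovalent) → 0 H
  atom 16: C, bond orders sum to 3 (valence 4) → 1 H
  atom 17: C, bond orders sum to 3 (valence 4) → 1 H
Totals → C:12, H:7, Cl:2, N:1, O:2.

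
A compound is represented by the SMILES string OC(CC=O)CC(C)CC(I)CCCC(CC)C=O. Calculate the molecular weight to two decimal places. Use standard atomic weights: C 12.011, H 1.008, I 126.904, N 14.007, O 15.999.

382.28 g/mol

First, the molecular formula is C15H27IO3 (counting implicit H from valence).
  C: 15 × 12.011 = 180.165
  H: 27 × 1.008 = 27.216
  I: 1 × 126.904 = 126.904
  O: 3 × 15.999 = 47.997
Sum: 15×12.011 + 27×1.008 + 1×126.904 + 3×15.999 = 382.282 → 382.28 g/mol.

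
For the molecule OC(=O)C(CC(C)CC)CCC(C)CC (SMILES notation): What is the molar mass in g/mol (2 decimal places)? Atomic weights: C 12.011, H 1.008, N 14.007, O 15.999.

214.35 g/mol

First, the molecular formula is C13H26O2 (counting implicit H from valence).
  C: 13 × 12.011 = 156.143
  H: 26 × 1.008 = 26.208
  O: 2 × 15.999 = 31.998
Sum: 13×12.011 + 26×1.008 + 2×15.999 = 214.349 → 214.35 g/mol.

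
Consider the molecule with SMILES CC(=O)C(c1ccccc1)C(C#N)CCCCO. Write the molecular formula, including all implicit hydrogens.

Walk through each heavy atom and fill implicit hydrogens from standard valence (C 4, N 3, O 2, S 2, halogen 1); for lowercase aromatic atoms, an aromatic c carries 1 H when it has two neighbours and 0 H with three, and aromatic n carries 0 H:
  atom 1: C, bond orders sum to 1 (valence 4) → 3 H
  atom 2: C, bond orders sum to 4 (valence 4) → 0 H
  atom 3: O, bond orders sum to 2 (valence 2) → 0 H
  atom 4: C, bond orders sum to 3 (valence 4) → 1 H
  atom 5: aromatic c, 3 neighbours → 0 H
  atom 6: aromatic c, 2 neighbours → 1 H
  atom 7: aromatic c, 2 neighbours → 1 H
  atom 8: aromatic c, 2 neighbours → 1 H
  atom 9: aromatic c, 2 neighbours → 1 H
  atom 10: aromatic c, 2 neighbours → 1 H
  atom 11: C, bond orders sum to 3 (valence 4) → 1 H
  atom 12: C, bond orders sum to 4 (valence 4) → 0 H
  atom 13: N, bond orders sum to 3 (valence 3) → 0 H
  atom 14: C, bond orders sum to 2 (valence 4) → 2 H
  atom 15: C, bond orders sum to 2 (valence 4) → 2 H
  atom 16: C, bond orders sum to 2 (valence 4) → 2 H
  atom 17: C, bond orders sum to 2 (valence 4) → 2 H
  atom 18: O, bond orders sum to 1 (valence 2) → 1 H
Totals → C:15, H:19, N:1, O:2.
In Hill order: C15H19NO2.

C15H19NO2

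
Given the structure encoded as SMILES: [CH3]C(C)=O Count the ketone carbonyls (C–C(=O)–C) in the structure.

The ketone motif appears at heavy-atom position 2 in the SMILES.
Ketone count: 1.

1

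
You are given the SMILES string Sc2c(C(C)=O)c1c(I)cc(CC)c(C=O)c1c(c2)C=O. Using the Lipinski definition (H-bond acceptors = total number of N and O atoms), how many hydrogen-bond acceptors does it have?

3

N atoms: 0; O atoms: 3.
Lipinski HBA = 0 + 3 = 3.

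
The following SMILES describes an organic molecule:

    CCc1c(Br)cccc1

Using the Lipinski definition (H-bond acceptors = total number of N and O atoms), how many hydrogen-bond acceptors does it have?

0

N atoms: 0; O atoms: 0.
Lipinski HBA = 0 + 0 = 0.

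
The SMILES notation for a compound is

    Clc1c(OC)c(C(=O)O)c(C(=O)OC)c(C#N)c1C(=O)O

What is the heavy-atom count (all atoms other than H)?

Every atom symbol written in the SMILES (organic subset) is one heavy atom; implicit H are not written.
Heavy atoms by element → C:12, Cl:1, N:1, O:7.
Total: 21.

21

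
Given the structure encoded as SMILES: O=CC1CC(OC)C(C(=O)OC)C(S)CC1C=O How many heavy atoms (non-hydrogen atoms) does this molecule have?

Every atom symbol written in the SMILES (organic subset) is one heavy atom; implicit H are not written.
Heavy atoms by element → C:12, O:5, S:1.
Total: 18.

18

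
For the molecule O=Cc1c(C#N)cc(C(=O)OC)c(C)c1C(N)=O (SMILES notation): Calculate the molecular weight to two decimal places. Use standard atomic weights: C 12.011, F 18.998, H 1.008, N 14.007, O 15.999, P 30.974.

246.22 g/mol

First, the molecular formula is C12H10N2O4 (counting implicit H from valence).
  C: 12 × 12.011 = 144.132
  H: 10 × 1.008 = 10.080
  N: 2 × 14.007 = 28.014
  O: 4 × 15.999 = 63.996
Sum: 12×12.011 + 10×1.008 + 2×14.007 + 4×15.999 = 246.222 → 246.22 g/mol.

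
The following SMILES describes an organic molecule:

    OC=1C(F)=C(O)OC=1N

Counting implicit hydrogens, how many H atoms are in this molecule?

4

Walk through each heavy atom and fill implicit hydrogens from standard valence (C 4, N 3, O 2, S 2, halogen 1):
  atom 1: O, bond orders sum to 1 (valence 2) → 1 H
  atom 2: C, bond orders sum to 4 (valence 4) → 0 H
  atom 3: C, bond orders sum to 4 (valence 4) → 0 H
  atom 4: F (halogen, monovalent) → 0 H
  atom 5: C, bond orders sum to 4 (valence 4) → 0 H
  atom 6: O, bond orders sum to 1 (valence 2) → 1 H
  atom 7: O, bond orders sum to 2 (valence 2) → 0 H
  atom 8: C, bond orders sum to 4 (valence 4) → 0 H
  atom 9: N, bond orders sum to 1 (valence 3) → 2 H
Total hydrogens: 4.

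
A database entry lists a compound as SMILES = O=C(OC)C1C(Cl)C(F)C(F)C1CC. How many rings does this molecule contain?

1

In SMILES, each pair of matching ring-closure digits denotes one ring-closing bond; the number of such bonds equals the number of independent rings.
Ring-closure bonds here: 1.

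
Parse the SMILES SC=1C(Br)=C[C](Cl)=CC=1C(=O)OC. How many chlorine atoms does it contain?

1

Scan the SMILES for Cl atoms (remember two-letter symbols like Cl and Br are single atoms).
Chlorine count: 1.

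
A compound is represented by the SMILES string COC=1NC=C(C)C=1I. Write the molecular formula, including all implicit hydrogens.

Walk through each heavy atom and fill implicit hydrogens from standard valence (C 4, N 3, O 2, S 2, halogen 1):
  atom 1: C, bond orders sum to 1 (valence 4) → 3 H
  atom 2: O, bond orders sum to 2 (valence 2) → 0 H
  atom 3: C, bond orders sum to 4 (valence 4) → 0 H
  atom 4: N, bond orders sum to 2 (valence 3) → 1 H
  atom 5: C, bond orders sum to 3 (valence 4) → 1 H
  atom 6: C, bond orders sum to 4 (valence 4) → 0 H
  atom 7: C, bond orders sum to 1 (valence 4) → 3 H
  atom 8: C, bond orders sum to 4 (valence 4) → 0 H
  atom 9: I (halogen, monovalent) → 0 H
Totals → C:6, H:8, I:1, N:1, O:1.

C6H8INO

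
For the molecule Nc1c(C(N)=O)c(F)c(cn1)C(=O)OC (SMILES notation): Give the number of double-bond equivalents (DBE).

Molecular formula: C8H8FN3O3.
DoU = (2C + 2 + N − H − X) / 2, where X is the halogen count and O/S are ignored.
    = (2·8 + 2 + 3 − 8 − 1) / 2 = 12 / 2 = 6.

6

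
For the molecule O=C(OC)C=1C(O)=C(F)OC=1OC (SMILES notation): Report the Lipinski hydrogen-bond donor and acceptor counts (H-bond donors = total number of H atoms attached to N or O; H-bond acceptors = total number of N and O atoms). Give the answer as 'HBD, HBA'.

1, 5

Donors: find every N or O and count the H atoms it carries.
  atom 1 (O): bond orders sum to 2 → 0 H
  atom 3 (O): bond orders sum to 2 → 0 H
  atom 7 (O): bond orders sum to 1 → 1 H
  atom 10 (O): bond orders sum to 2 → 0 H
  atom 12 (O): bond orders sum to 2 → 0 H
Lipinski HBD = 1.
Acceptors: N atoms = 0, O atoms = 5 → HBA = 5.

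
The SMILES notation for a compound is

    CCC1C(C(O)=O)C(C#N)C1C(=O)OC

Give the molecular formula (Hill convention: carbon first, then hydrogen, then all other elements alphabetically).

Walk through each heavy atom and fill implicit hydrogens from standard valence (C 4, N 3, O 2, S 2, halogen 1):
  atom 1: C, bond orders sum to 1 (valence 4) → 3 H
  atom 2: C, bond orders sum to 2 (valence 4) → 2 H
  atom 3: C, bond orders sum to 3 (valence 4) → 1 H
  atom 4: C, bond orders sum to 3 (valence 4) → 1 H
  atom 5: C, bond orders sum to 4 (valence 4) → 0 H
  atom 6: O, bond orders sum to 1 (valence 2) → 1 H
  atom 7: O, bond orders sum to 2 (valence 2) → 0 H
  atom 8: C, bond orders sum to 3 (valence 4) → 1 H
  atom 9: C, bond orders sum to 4 (valence 4) → 0 H
  atom 10: N, bond orders sum to 3 (valence 3) → 0 H
  atom 11: C, bond orders sum to 3 (valence 4) → 1 H
  atom 12: C, bond orders sum to 4 (valence 4) → 0 H
  atom 13: O, bond orders sum to 2 (valence 2) → 0 H
  atom 14: O, bond orders sum to 2 (valence 2) → 0 H
  atom 15: C, bond orders sum to 1 (valence 4) → 3 H
Totals → C:10, H:13, N:1, O:4.

C10H13NO4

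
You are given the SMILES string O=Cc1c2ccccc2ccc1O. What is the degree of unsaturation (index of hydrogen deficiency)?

Molecular formula: C11H8O2.
DoU = (2C + 2 + N − H − X) / 2, where X is the halogen count and O/S are ignored.
    = (2·11 + 2 + 0 − 8 − 0) / 2 = 16 / 2 = 8.

8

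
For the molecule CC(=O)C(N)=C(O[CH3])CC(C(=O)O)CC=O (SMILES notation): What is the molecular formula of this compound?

C10H15NO5

Walk through each heavy atom and fill implicit hydrogens from standard valence (C 4, N 3, O 2, S 2, halogen 1):
  atom 1: C, bond orders sum to 1 (valence 4) → 3 H
  atom 2: C, bond orders sum to 4 (valence 4) → 0 H
  atom 3: O, bond orders sum to 2 (valence 2) → 0 H
  atom 4: C, bond orders sum to 4 (valence 4) → 0 H
  atom 5: N, bond orders sum to 1 (valence 3) → 2 H
  atom 6: C, bond orders sum to 4 (valence 4) → 0 H
  atom 7: O, bond orders sum to 2 (valence 2) → 0 H
  atom 8: C with explicit H count 3
  atom 9: C, bond orders sum to 2 (valence 4) → 2 H
  atom 10: C, bond orders sum to 3 (valence 4) → 1 H
  atom 11: C, bond orders sum to 4 (valence 4) → 0 H
  atom 12: O, bond orders sum to 2 (valence 2) → 0 H
  atom 13: O, bond orders sum to 1 (valence 2) → 1 H
  atom 14: C, bond orders sum to 2 (valence 4) → 2 H
  atom 15: C, bond orders sum to 3 (valence 4) → 1 H
  atom 16: O, bond orders sum to 2 (valence 2) → 0 H
Totals → C:10, H:15, N:1, O:5.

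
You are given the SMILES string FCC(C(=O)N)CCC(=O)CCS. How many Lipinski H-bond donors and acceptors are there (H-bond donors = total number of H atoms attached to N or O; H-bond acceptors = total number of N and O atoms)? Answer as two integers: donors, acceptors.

Donors: find every N or O and count the H atoms it carries.
  atom 5 (O): bond orders sum to 2 → 0 H
  atom 6 (N): bond orders sum to 1 → 2 H
  atom 10 (O): bond orders sum to 2 → 0 H
Lipinski HBD = 2.
Acceptors: N atoms = 1, O atoms = 2 → HBA = 3.

2, 3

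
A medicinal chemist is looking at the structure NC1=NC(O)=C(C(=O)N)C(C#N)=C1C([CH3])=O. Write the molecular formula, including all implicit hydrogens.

Walk through each heavy atom and fill implicit hydrogens from standard valence (C 4, N 3, O 2, S 2, halogen 1):
  atom 1: N, bond orders sum to 1 (valence 3) → 2 H
  atom 2: C, bond orders sum to 4 (valence 4) → 0 H
  atom 3: N, bond orders sum to 3 (valence 3) → 0 H
  atom 4: C, bond orders sum to 4 (valence 4) → 0 H
  atom 5: O, bond orders sum to 1 (valence 2) → 1 H
  atom 6: C, bond orders sum to 4 (valence 4) → 0 H
  atom 7: C, bond orders sum to 4 (valence 4) → 0 H
  atom 8: O, bond orders sum to 2 (valence 2) → 0 H
  atom 9: N, bond orders sum to 1 (valence 3) → 2 H
  atom 10: C, bond orders sum to 4 (valence 4) → 0 H
  atom 11: C, bond orders sum to 4 (valence 4) → 0 H
  atom 12: N, bond orders sum to 3 (valence 3) → 0 H
  atom 13: C, bond orders sum to 4 (valence 4) → 0 H
  atom 14: C, bond orders sum to 4 (valence 4) → 0 H
  atom 15: C with explicit H count 3
  atom 16: O, bond orders sum to 2 (valence 2) → 0 H
Totals → C:9, H:8, N:4, O:3.
In Hill order: C9H8N4O3.

C9H8N4O3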